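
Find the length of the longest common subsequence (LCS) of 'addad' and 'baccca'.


DP table for LCS of 'addad' and 'baccca':
       b  a  c  c  c  a
    0  0  0  0  0  0  0
  a 0  0  1  1  1  1  1
  d 0  0  1  1  1  1  1
  d 0  0  1  1  1  1  1
  a 0  0  1  1  1  1  2
  d 0  0  1  1  1  1  2
LCS: 'aa'
LCS length = 2

2


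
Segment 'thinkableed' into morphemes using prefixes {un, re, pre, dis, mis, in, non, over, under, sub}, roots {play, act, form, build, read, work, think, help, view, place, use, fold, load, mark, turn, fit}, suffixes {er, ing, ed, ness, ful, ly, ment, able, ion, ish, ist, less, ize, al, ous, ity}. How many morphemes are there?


Segmenting 'thinkableed' against the inventory:
  'think' -> root (morpheme 1)
  'able' -> suffix (morpheme 2)
  'ed' -> suffix (morpheme 3)
Total morphemes: 3

3


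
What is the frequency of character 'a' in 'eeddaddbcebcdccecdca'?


Scanning 'eeddaddbcebcdccecdca' for 'a':
  Position 4: 'a' -> MATCH (count: 1)
  Position 19: 'a' -> MATCH (count: 2)
Total occurrences of 'a': 2

2


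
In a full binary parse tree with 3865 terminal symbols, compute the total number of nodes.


Leaf nodes (terminals): 3865
Internal nodes = n - 1 = 3865 - 1 = 3864
Total = leaves + internal = 3865 + 3864 = 7729

7729


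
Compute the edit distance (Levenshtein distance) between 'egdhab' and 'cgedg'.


Building DP table for s1='egdhab' (len 6) and s2='cgedg' (len 5):
       c  g  e  d  g
    0  1  2  3  4  5
  e 1  1  2  2  3  4
  g 2  2  1  2  3  3
  d 3  3  2  2  2  3
  h 4  4  3  3  3  3
  a 5  5  4  4  4  4
  b 6  6  5  5  5  5
Edit distance = dp[6][5] = 5

5


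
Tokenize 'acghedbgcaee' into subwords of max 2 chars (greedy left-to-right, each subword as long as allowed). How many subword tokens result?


'acghedbgcaee' has 12 characters.
Chunking with max size 2:
  Chunk 1: 'ac' (positions 0-1)
  Chunk 2: 'gh' (positions 2-3)
  Chunk 3: 'ed' (positions 4-5)
  Chunk 4: 'bg' (positions 6-7)
  Chunk 5: 'ca' (positions 8-9)
  Chunk 6: 'ee' (positions 10-11)
Total chunks: ceil(12 / 2) = 6

6


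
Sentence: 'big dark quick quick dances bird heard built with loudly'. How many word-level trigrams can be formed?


Word trigrams from [10] words:
  Trigram 1: (big dark quick)
  Trigram 2: (dark quick quick)
  Trigram 3: (quick quick dances)
  Trigram 4: (quick dances bird)
  Trigram 5: (dances bird heard)
  Trigram 6: (bird heard built)
  Trigram 7: (heard built with)
  Trigram 8: (built with loudly)
Total word trigrams: 10 - 2 = 8

8


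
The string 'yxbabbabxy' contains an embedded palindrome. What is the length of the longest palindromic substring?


Scanning 'yxbabbabxy' for palindromic substrings.
Substring at positions 0-9: 'yxbabbabxy'.
Check: reverse('yxbabbabxy') = 'yxbabbabxy' -> palindrome confirmed.
No longer palindromic substring exists; longest length = 10

10


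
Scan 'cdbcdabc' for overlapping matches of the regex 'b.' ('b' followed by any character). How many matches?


Pattern: b. means 'b' followed by any character.
Scanning 'cdbcdabc' position-by-position:
  Pos 0: window 'cd' -> no
  Pos 1: window 'db' -> no
  Pos 2: window 'bc' -> MATCH
  Pos 3: window 'cd' -> no
  Pos 4: window 'da' -> no
  Pos 5: window 'ab' -> no
  Pos 6: window 'bc' -> MATCH
  Pos 7: window 'c' -> no
Total matches: 2

2


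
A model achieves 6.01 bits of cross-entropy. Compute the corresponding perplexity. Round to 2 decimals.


Perplexity formula: PP = 2^H
H = 6.01
PP = 2^6.01
Decompose: 2^6.01 = 2^6 * 2^0.01
2^6 = 64, 2^0.01 ~ 1.0069556
PP ~ 64 * 1.0069556 = 64.4451584
Rounded to 2 decimals: 64.45

64.45


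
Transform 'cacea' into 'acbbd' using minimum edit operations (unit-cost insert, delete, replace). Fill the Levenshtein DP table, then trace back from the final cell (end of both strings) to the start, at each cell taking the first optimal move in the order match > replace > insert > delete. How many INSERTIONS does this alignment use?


Edit distance = 4. Backtracking from cell (5, 5) with preference match > replace > insert > delete,
then listing the resulting alignment 'cacea' -> 'acbbd' left to right:
  Step 1: delete 'c'
  Step 2: keep 'a'
  Step 3: keep 'c'
  Step 4: insert 'b' [insertion #1]
  Step 5: replace e->b
  Step 6: replace a->d
Total insertions: 1

1


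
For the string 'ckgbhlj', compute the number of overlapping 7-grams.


String 'ckgbhlj' has length L = 7.
Number of overlapping n-grams = L - n + 1
Substituting: 7 - 7 + 1 = 1

1


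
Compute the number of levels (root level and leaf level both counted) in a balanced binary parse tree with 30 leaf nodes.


In a balanced binary tree with n leaves the deepest leaf is ceil(log2(n)) edges below the root,
so counting node levels inclusive of root and leaves gives ceil(log2(n)) + 1 levels.
log2(30) = 4.9069
ceil(4.9069) = 5
levels = 5 + 1 = 6

6


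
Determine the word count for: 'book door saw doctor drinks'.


Counting words by splitting on spaces:
  Word 1: 'book'
  Word 2: 'door'
  Word 3: 'saw'
  Word 4: 'doctor'
  Word 5: 'drinks'
Total words: 5

5


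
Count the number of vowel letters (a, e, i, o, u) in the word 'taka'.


Scanning each character of 'taka':
  Position 1: 't' -> consonant (running count: 0)
  Position 2: 'a' -> vowel (running count: 1)
  Position 3: 'k' -> consonant (running count: 1)
  Position 4: 'a' -> vowel (running count: 2)
Total vowels: 2

2


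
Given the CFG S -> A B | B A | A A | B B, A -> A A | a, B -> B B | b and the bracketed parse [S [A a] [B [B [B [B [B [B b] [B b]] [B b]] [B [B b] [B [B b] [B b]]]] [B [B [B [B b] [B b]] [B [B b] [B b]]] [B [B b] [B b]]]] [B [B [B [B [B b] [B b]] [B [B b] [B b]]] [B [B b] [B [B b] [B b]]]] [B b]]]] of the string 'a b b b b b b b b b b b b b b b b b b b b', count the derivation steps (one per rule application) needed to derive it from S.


Every bracketed nonterminal node [X ...] in the tree is produced by exactly one rule application.
Reading the tree off as a leftmost derivation:
  Step 1: S  =>  A B   (applied S -> A B)
  Step 2: A B  =>  a B   (applied A -> a)
  Step 3: a B  =>  a B B   (applied B -> B B)
  Step 4: a B B  =>  a B B B   (applied B -> B B)
  Step 5: a B B B  =>  a B B B B   (applied B -> B B)
  Step 6: a B B B B  =>  a B B B B B   (applied B -> B B)
  Step 7: a B B B B B  =>  a B B B B B B   (applied B -> B B)
  Step 8: a B B B B B B  =>  a b B B B B B   (applied B -> b)
  Step 9: a b B B B B B  =>  a b b B B B B   (applied B -> b)
  Step 10: a b b B B B B  =>  a b b b B B B   (applied B -> b)
  Step 11: a b b b B B B  =>  a b b b B B B B   (applied B -> B B)
  Step 12: a b b b B B B B  =>  a b b b b B B B   (applied B -> b)
  Step 13: a b b b b B B B  =>  a b b b b B B B B   (applied B -> B B)
  Step 14: a b b b b B B B B  =>  a b b b b b B B B   (applied B -> b)
  Step 15: a b b b b b B B B  =>  a b b b b b b B B   (applied B -> b)
  Step 16: a b b b b b b B B  =>  a b b b b b b B B B   (applied B -> B B)
  Step 17: a b b b b b b B B B  =>  a b b b b b b B B B B   (applied B -> B B)
  Step 18: a b b b b b b B B B B  =>  a b b b b b b B B B B B   (applied B -> B B)
  Step 19: a b b b b b b B B B B B  =>  a b b b b b b b B B B B   (applied B -> b)
  Step 20: a b b b b b b b B B B B  =>  a b b b b b b b b B B B   (applied B -> b)
  Step 21: a b b b b b b b b B B B  =>  a b b b b b b b b B B B B   (applied B -> B B)
  Step 22: a b b b b b b b b B B B B  =>  a b b b b b b b b b B B B   (applied B -> b)
  Step 23: a b b b b b b b b b B B B  =>  a b b b b b b b b b b B B   (applied B -> b)
  Step 24: a b b b b b b b b b b B B  =>  a b b b b b b b b b b B B B   (applied B -> B B)
  Step 25: a b b b b b b b b b b B B B  =>  a b b b b b b b b b b b B B   (applied B -> b)
  Step 26: a b b b b b b b b b b b B B  =>  a b b b b b b b b b b b b B   (applied B -> b)
  Step 27: a b b b b b b b b b b b b B  =>  a b b b b b b b b b b b b B B   (applied B -> B B)
  Step 28: a b b b b b b b b b b b b B B  =>  a b b b b b b b b b b b b B B B   (applied B -> B B)
  Step 29: a b b b b b b b b b b b b B B B  =>  a b b b b b b b b b b b b B B B B   (applied B -> B B)
  Step 30: a b b b b b b b b b b b b B B B B  =>  a b b b b b b b b b b b b B B B B B   (applied B -> B B)
  Step 31: a b b b b b b b b b b b b B B B B B  =>  a b b b b b b b b b b b b b B B B B   (applied B -> b)
  Step 32: a b b b b b b b b b b b b b B B B B  =>  a b b b b b b b b b b b b b b B B B   (applied B -> b)
  Step 33: a b b b b b b b b b b b b b b B B B  =>  a b b b b b b b b b b b b b b B B B B   (applied B -> B B)
  Step 34: a b b b b b b b b b b b b b b B B B B  =>  a b b b b b b b b b b b b b b b B B B   (applied B -> b)
  Step 35: a b b b b b b b b b b b b b b b B B B  =>  a b b b b b b b b b b b b b b b b B B   (applied B -> b)
  Step 36: a b b b b b b b b b b b b b b b b B B  =>  a b b b b b b b b b b b b b b b b B B B   (applied B -> B B)
  Step 37: a b b b b b b b b b b b b b b b b B B B  =>  a b b b b b b b b b b b b b b b b b B B   (applied B -> b)
  Step 38: a b b b b b b b b b b b b b b b b b B B  =>  a b b b b b b b b b b b b b b b b b B B B   (applied B -> B B)
  Step 39: a b b b b b b b b b b b b b b b b b B B B  =>  a b b b b b b b b b b b b b b b b b b B B   (applied B -> b)
  Step 40: a b b b b b b b b b b b b b b b b b b B B  =>  a b b b b b b b b b b b b b b b b b b b B   (applied B -> b)
  Step 41: a b b b b b b b b b b b b b b b b b b b B  =>  a b b b b b b b b b b b b b b b b b b b b   (applied B -> b)
Final yield: a b b b b b b b b b b b b b b b b b b b b
Total rewrite steps: 41

41


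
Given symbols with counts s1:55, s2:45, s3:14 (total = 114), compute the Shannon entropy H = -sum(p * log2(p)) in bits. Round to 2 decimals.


Computing entropy H = -sum(p_i * log2(p_i)):
  s1: p = 55/114 = 0.4825, -p*log2(p) = 0.5073
  s2: p = 45/114 = 0.3947, -p*log2(p) = 0.5294
  s3: p = 14/114 = 0.1228, -p*log2(p) = 0.3716
H = sum of terms = 1.4083
Rounded to 2 decimals: 1.41

1.41


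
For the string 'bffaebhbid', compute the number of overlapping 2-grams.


String 'bffaebhbid' has length L = 10.
Number of overlapping n-grams = L - n + 1
Substituting: 10 - 2 + 1 = 9

9


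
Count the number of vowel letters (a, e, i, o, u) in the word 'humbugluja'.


Scanning each character of 'humbugluja':
  Position 1: 'h' -> consonant (running count: 0)
  Position 2: 'u' -> vowel (running count: 1)
  Position 3: 'm' -> consonant (running count: 1)
  Position 4: 'b' -> consonant (running count: 1)
  Position 5: 'u' -> vowel (running count: 2)
  Position 6: 'g' -> consonant (running count: 2)
  Position 7: 'l' -> consonant (running count: 2)
  Position 8: 'u' -> vowel (running count: 3)
  Position 9: 'j' -> consonant (running count: 3)
  Position 10: 'a' -> vowel (running count: 4)
Total vowels: 4

4


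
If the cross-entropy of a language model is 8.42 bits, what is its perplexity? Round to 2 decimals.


Perplexity formula: PP = 2^H
H = 8.42
PP = 2^8.42
Decompose: 2^8.42 = 2^8 * 2^0.42
2^8 = 256, 2^0.42 ~ 1.3379276
PP ~ 256 * 1.3379276 = 342.5094656
Rounded to 2 decimals: 342.51

342.51


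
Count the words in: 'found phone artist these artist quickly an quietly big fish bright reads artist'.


Counting words by splitting on spaces:
  Word 1: 'found'
  Word 2: 'phone'
  Word 3: 'artist'
  Word 4: 'these'
  Word 5: 'artist'
  Word 6: 'quickly'
  Word 7: 'an'
  Word 8: 'quietly'
  Word 9: 'big'
  Word 10: 'fish'
  Word 11: 'bright'
  Word 12: 'reads'
  Word 13: 'artist'
Total words: 13

13


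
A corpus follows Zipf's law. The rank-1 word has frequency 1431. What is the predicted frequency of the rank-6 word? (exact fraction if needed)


Zipf's law: freq(rank) = f1 / rank
f1 = 1431, rank = 6
freq = 1431 / 6
GCD(1431, 6) = 3
Simplified: 477/2

477/2


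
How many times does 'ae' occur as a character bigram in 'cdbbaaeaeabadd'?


Scanning 'cdbbaaeaeabadd' for bigram 'ae':
  Position 0: 'cd' -> no
  Position 1: 'db' -> no
  Position 2: 'bb' -> no
  Position 3: 'ba' -> no
  Position 4: 'aa' -> no
  Position 5: 'ae' -> MATCH
  Position 6: 'ea' -> no
  Position 7: 'ae' -> MATCH
  Position 8: 'ea' -> no
  Position 9: 'ab' -> no
  Position 10: 'ba' -> no
  Position 11: 'ad' -> no
  Position 12: 'dd' -> no
Total matches: 2

2


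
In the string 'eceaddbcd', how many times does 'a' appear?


Scanning 'eceaddbcd' for 'a':
  Position 3: 'a' -> MATCH (count: 1)
Total occurrences of 'a': 1

1


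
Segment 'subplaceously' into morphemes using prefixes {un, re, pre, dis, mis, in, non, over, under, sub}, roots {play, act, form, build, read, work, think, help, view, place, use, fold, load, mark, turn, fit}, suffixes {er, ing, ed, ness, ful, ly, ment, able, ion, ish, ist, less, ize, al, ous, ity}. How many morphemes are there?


Segmenting 'subplaceously' against the inventory:
  'sub' -> prefix (morpheme 1)
  'place' -> root (morpheme 2)
  'ous' -> suffix (morpheme 3)
  'ly' -> suffix (morpheme 4)
Total morphemes: 4

4


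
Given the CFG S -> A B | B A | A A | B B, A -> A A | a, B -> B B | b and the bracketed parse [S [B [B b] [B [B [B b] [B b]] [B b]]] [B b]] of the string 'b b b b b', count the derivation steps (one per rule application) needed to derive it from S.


Every bracketed nonterminal node [X ...] in the tree is produced by exactly one rule application.
Reading the tree off as a leftmost derivation:
  Step 1: S  =>  B B   (applied S -> B B)
  Step 2: B B  =>  B B B   (applied B -> B B)
  Step 3: B B B  =>  b B B   (applied B -> b)
  Step 4: b B B  =>  b B B B   (applied B -> B B)
  Step 5: b B B B  =>  b B B B B   (applied B -> B B)
  Step 6: b B B B B  =>  b b B B B   (applied B -> b)
  Step 7: b b B B B  =>  b b b B B   (applied B -> b)
  Step 8: b b b B B  =>  b b b b B   (applied B -> b)
  Step 9: b b b b B  =>  b b b b b   (applied B -> b)
Final yield: b b b b b
Total rewrite steps: 9

9


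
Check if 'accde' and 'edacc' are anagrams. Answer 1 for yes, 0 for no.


Sort characters of 'accde': 'accde'
Sort characters of 'edacc': 'accde'
Sorted forms match -> they ARE anagrams
Result: 1

1


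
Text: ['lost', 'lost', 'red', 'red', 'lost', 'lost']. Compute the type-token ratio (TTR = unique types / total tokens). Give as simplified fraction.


Tokens: 6
Unique types: ('lost', 'red') = 2
TTR = 2/6
Simplify: divide both by 2 -> 1/3
TTR = 1/3

1/3


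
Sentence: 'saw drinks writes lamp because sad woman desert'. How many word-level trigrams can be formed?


Word trigrams from [8] words:
  Trigram 1: (saw drinks writes)
  Trigram 2: (drinks writes lamp)
  Trigram 3: (writes lamp because)
  Trigram 4: (lamp because sad)
  Trigram 5: (because sad woman)
  Trigram 6: (sad woman desert)
Total word trigrams: 8 - 2 = 6

6


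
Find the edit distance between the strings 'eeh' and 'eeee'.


Building DP table for s1='eeh' (len 3) and s2='eeee' (len 4):
       e  e  e  e
    0  1  2  3  4
  e 1  0  1  2  3
  e 2  1  0  1  2
  h 3  2  1  1  2
Edit distance = dp[3][4] = 2

2


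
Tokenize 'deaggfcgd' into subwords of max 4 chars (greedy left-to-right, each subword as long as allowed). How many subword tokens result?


'deaggfcgd' has 9 characters.
Chunking with max size 4:
  Chunk 1: 'deag' (positions 0-3)
  Chunk 2: 'gfcg' (positions 4-7)
  Chunk 3: 'd' (positions 8-8)
Total chunks: ceil(9 / 4) = 3

3


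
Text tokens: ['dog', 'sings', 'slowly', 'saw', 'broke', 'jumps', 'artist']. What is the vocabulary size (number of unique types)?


Listing all tokens and tracking unique types:
  Token 1: 'dog' -> NEW (unique so far: 1)
  Token 2: 'sings' -> NEW (unique so far: 2)
  Token 3: 'slowly' -> NEW (unique so far: 3)
  Token 4: 'saw' -> NEW (unique so far: 4)
  Token 5: 'broke' -> NEW (unique so far: 5)
  Token 6: 'jumps' -> NEW (unique so far: 6)
  Token 7: 'artist' -> NEW (unique so far: 7)
Unique types: ('artist', 'broke', 'dog', 'jumps', 'saw', 'sings', 'slowly')
Vocabulary size: 7

7


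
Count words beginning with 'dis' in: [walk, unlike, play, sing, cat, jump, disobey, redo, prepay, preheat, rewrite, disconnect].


Checking each word for prefix 'dis':
  'walk' -> no (count: 0)
  'unlike' -> no (count: 0)
  'play' -> no (count: 0)
  'sing' -> no (count: 0)
  'cat' -> no (count: 0)
  'jump' -> no (count: 0)
  'disobey' -> YES, starts with 'dis' (count: 1)
  'redo' -> no (count: 1)
  'prepay' -> no (count: 1)
  'preheat' -> no (count: 1)
  'rewrite' -> no (count: 1)
  'disconnect' -> YES, starts with 'dis' (count: 2)
Total with prefix 'dis': 2

2


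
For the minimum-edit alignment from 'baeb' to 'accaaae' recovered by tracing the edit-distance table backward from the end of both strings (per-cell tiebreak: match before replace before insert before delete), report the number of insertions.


Edit distance = 6. Backtracking from cell (4, 7) with preference match > replace > insert > delete,
then listing the resulting alignment 'baeb' -> 'accaaae' left to right:
  Step 1: insert 'a' [insertion #1]
  Step 2: insert 'c' [insertion #2]
  Step 3: insert 'c' [insertion #3]
  Step 4: replace b->a
  Step 5: keep 'a'
  Step 6: replace e->a
  Step 7: replace b->e
Total insertions: 3

3


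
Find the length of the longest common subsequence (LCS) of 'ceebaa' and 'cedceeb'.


DP table for LCS of 'ceebaa' and 'cedceeb':
       c  e  d  c  e  e  b
    0  0  0  0  0  0  0  0
  c 0  1  1  1  1  1  1  1
  e 0  1  2  2  2  2  2  2
  e 0  1  2  2  2  3  3  3
  b 0  1  2  2  2  3  3  4
  a 0  1  2  2  2  3  3  4
  a 0  1  2  2  2  3  3  4
LCS: 'ceeb'
LCS length = 4

4


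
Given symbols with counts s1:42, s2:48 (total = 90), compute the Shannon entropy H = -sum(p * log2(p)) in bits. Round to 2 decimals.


Computing entropy H = -sum(p_i * log2(p_i)):
  s1: p = 42/90 = 0.4667, -p*log2(p) = 0.5131
  s2: p = 48/90 = 0.5333, -p*log2(p) = 0.4837
H = sum of terms = 0.9968
Rounded to 2 decimals: 1.00

1.00


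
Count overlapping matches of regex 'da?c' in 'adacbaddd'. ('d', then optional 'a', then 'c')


Pattern: da?c means 'd', then optional 'a', then 'c'.
Scanning 'adacbaddd' position-by-position:
  Pos 0: window 'ada' -> no
  Pos 1: window 'dac' -> MATCH
  Pos 2: window 'acb' -> no
  Pos 3: window 'cba' -> no
  Pos 4: window 'bad' -> no
  Pos 5: window 'add' -> no
  Pos 6: window 'ddd' -> no
  Pos 7: window 'dd' -> no
  Pos 8: window 'd' -> no
Total matches: 1

1


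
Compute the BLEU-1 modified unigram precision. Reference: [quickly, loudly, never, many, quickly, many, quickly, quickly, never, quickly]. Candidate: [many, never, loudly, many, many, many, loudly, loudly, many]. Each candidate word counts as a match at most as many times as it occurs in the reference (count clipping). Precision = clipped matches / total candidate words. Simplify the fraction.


Reference word counts: {'loudly': 1, 'many': 2, 'never': 2, 'quickly': 5}
Checking each candidate word (with clipping):
  'many' -> in reference (ref count 2, used 1/2) -> match (matches: 1)
  'never' -> in reference (ref count 2, used 1/2) -> match (matches: 2)
  'loudly' -> in reference (ref count 1, used 1/1) -> match (matches: 3)
  'many' -> in reference (ref count 2, used 2/2) -> match (matches: 4)
  'many' -> ref count 2 already used up (2/2) -> clipped, no match (matches: 4)
  'many' -> ref count 2 already used up (2/2) -> clipped, no match (matches: 4)
  'loudly' -> ref count 1 already used up (1/1) -> clipped, no match (matches: 4)
  'loudly' -> ref count 1 already used up (1/1) -> clipped, no match (matches: 4)
  'many' -> ref count 2 already used up (2/2) -> clipped, no match (matches: 4)
Clipped matches: 4, Candidate length: 9
Precision = 4/9

4/9


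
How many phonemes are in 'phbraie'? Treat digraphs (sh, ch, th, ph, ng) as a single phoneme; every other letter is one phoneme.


Parsing 'phbraie' greedily, digraphs first:
  'ph' -> digraph (1 consonant phoneme) (phonemes so far: 1)
  'b' -> consonant phoneme (phonemes so far: 2)
  'r' -> consonant phoneme (phonemes so far: 3)
  'a' -> vowel phoneme (phonemes so far: 4)
  'i' -> vowel phoneme (phonemes so far: 5)
  'e' -> vowel phoneme (phonemes so far: 6)
Total phonemes: 6

6


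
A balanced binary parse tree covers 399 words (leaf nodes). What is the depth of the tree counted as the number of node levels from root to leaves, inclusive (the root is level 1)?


In a balanced binary tree with n leaves the deepest leaf is ceil(log2(n)) edges below the root,
so counting node levels inclusive of root and leaves gives ceil(log2(n)) + 1 levels.
log2(399) = 8.6402
ceil(8.6402) = 9
levels = 9 + 1 = 10

10


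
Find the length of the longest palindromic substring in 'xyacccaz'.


Scanning 'xyacccaz' for palindromic substrings.
Substring at positions 2-6: 'accca'.
Check: reverse('accca') = 'accca' -> palindrome confirmed.
Neighbouring characters ('y' / 'z') break symmetry, so it cannot extend further.
No longer palindromic substring exists; longest length = 5

5


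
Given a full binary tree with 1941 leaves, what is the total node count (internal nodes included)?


Leaf nodes (terminals): 1941
Internal nodes = n - 1 = 1941 - 1 = 1940
Total = leaves + internal = 1941 + 1940 = 3881

3881


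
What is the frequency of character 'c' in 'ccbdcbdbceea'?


Scanning 'ccbdcbdbceea' for 'c':
  Position 0: 'c' -> MATCH (count: 1)
  Position 1: 'c' -> MATCH (count: 2)
  Position 4: 'c' -> MATCH (count: 3)
  Position 8: 'c' -> MATCH (count: 4)
Total occurrences of 'c': 4

4


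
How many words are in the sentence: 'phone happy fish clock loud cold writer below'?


Counting words by splitting on spaces:
  Word 1: 'phone'
  Word 2: 'happy'
  Word 3: 'fish'
  Word 4: 'clock'
  Word 5: 'loud'
  Word 6: 'cold'
  Word 7: 'writer'
  Word 8: 'below'
Total words: 8

8


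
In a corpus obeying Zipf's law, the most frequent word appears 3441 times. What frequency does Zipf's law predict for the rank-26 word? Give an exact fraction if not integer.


Zipf's law: freq(rank) = f1 / rank
f1 = 3441, rank = 26
freq = 3441 / 26
GCD(3441, 26) = 1
Simplified: 3441/26

3441/26


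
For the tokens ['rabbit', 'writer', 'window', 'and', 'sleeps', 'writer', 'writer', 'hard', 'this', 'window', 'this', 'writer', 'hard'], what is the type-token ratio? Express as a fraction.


Tokens: 13
Unique types: ('and', 'hard', 'rabbit', 'sleeps', 'this', 'window', 'writer') = 7
TTR = 7/13
Already in lowest terms.

7/13


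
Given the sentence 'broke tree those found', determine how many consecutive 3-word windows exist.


Word trigrams from [4] words:
  Trigram 1: (broke tree those)
  Trigram 2: (tree those found)
Total word trigrams: 4 - 2 = 2

2


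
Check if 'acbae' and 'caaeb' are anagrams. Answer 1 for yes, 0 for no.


Sort characters of 'acbae': 'aabce'
Sort characters of 'caaeb': 'aabce'
Sorted forms match -> they ARE anagrams
Result: 1

1


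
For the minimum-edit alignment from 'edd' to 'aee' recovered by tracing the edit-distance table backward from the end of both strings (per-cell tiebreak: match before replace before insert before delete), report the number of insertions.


Edit distance = 3. Backtracking from cell (3, 3) with preference match > replace > insert > delete,
then listing the resulting alignment 'edd' -> 'aee' left to right:
  Step 1: replace e->a
  Step 2: replace d->e
  Step 3: replace d->e
Total insertions: 0

0


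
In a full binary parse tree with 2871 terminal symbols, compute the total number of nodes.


Leaf nodes (terminals): 2871
Internal nodes = n - 1 = 2871 - 1 = 2870
Total = leaves + internal = 2871 + 2870 = 5741

5741


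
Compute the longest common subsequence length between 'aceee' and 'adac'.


DP table for LCS of 'aceee' and 'adac':
       a  d  a  c
    0  0  0  0  0
  a 0  1  1  1  1
  c 0  1  1  1  2
  e 0  1  1  1  2
  e 0  1  1  1  2
  e 0  1  1  1  2
LCS: 'ac'
LCS length = 2

2


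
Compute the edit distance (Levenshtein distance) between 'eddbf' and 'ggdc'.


Building DP table for s1='eddbf' (len 5) and s2='ggdc' (len 4):
       g  g  d  c
    0  1  2  3  4
  e 1  1  2  3  4
  d 2  2  2  2  3
  d 3  3  3  2  3
  b 4  4  4  3  3
  f 5  5  5  4  4
Edit distance = dp[5][4] = 4

4


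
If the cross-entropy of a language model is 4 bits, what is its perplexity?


Perplexity formula: PP = 2^H
H = 4
PP = 2^4
Steps: 2^1 = 2, 2^2 = 4, 2^3 = 8, 2^4 = 16
PP = 16

16


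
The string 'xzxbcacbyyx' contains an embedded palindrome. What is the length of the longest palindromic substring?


Scanning 'xzxbcacbyyx' for palindromic substrings.
Substring at positions 3-7: 'bcacb'.
Check: reverse('bcacb') = 'bcacb' -> palindrome confirmed.
Neighbouring characters ('x' / 'y') break symmetry, so it cannot extend further.
No longer palindromic substring exists; longest length = 5

5


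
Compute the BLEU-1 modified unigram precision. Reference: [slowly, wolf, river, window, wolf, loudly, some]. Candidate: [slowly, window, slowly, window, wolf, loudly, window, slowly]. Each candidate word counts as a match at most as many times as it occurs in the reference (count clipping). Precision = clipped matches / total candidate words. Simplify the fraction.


Reference word counts: {'loudly': 1, 'river': 1, 'slowly': 1, 'some': 1, 'window': 1, 'wolf': 2}
Checking each candidate word (with clipping):
  'slowly' -> in reference (ref count 1, used 1/1) -> match (matches: 1)
  'window' -> in reference (ref count 1, used 1/1) -> match (matches: 2)
  'slowly' -> ref count 1 already used up (1/1) -> clipped, no match (matches: 2)
  'window' -> ref count 1 already used up (1/1) -> clipped, no match (matches: 2)
  'wolf' -> in reference (ref count 2, used 1/2) -> match (matches: 3)
  'loudly' -> in reference (ref count 1, used 1/1) -> match (matches: 4)
  'window' -> ref count 1 already used up (1/1) -> clipped, no match (matches: 4)
  'slowly' -> ref count 1 already used up (1/1) -> clipped, no match (matches: 4)
Clipped matches: 4, Candidate length: 8
Precision = 4/8 = 1/2

1/2


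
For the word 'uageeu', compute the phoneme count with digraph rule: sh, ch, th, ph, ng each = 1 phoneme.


Parsing 'uageeu' greedily, digraphs first:
  'u' -> vowel phoneme (phonemes so far: 1)
  'a' -> vowel phoneme (phonemes so far: 2)
  'g' -> consonant phoneme (phonemes so far: 3)
  'e' -> vowel phoneme (phonemes so far: 4)
  'e' -> vowel phoneme (phonemes so far: 5)
  'u' -> vowel phoneme (phonemes so far: 6)
Total phonemes: 6

6


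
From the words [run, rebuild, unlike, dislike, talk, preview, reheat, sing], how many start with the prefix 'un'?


Checking each word for prefix 'un':
  'run' -> no (count: 0)
  'rebuild' -> no (count: 0)
  'unlike' -> YES, starts with 'un' (count: 1)
  'dislike' -> no (count: 1)
  'talk' -> no (count: 1)
  'preview' -> no (count: 1)
  'reheat' -> no (count: 1)
  'sing' -> no (count: 1)
Total with prefix 'un': 1

1


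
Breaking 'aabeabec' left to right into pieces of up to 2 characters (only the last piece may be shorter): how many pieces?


'aabeabec' has 8 characters.
Chunking with max size 2:
  Chunk 1: 'aa' (positions 0-1)
  Chunk 2: 'be' (positions 2-3)
  Chunk 3: 'ab' (positions 4-5)
  Chunk 4: 'ec' (positions 6-7)
Total chunks: ceil(8 / 2) = 4

4


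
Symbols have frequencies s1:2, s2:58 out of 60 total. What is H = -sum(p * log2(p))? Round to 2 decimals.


Computing entropy H = -sum(p_i * log2(p_i)):
  s1: p = 2/60 = 0.0333, -p*log2(p) = 0.1636
  s2: p = 58/60 = 0.9667, -p*log2(p) = 0.0473
H = sum of terms = 0.2109
Rounded to 2 decimals: 0.21

0.21


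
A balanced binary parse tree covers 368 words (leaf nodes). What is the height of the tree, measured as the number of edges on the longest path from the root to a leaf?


In a balanced binary tree with n leaves the deepest leaf is ceil(log2(n)) edges below the root.
log2(368) = 8.5236
ceil(8.5236) = 9
height (edges) = 9

9


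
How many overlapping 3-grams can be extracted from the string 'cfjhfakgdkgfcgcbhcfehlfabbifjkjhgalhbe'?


String 'cfjhfakgdkgfcgcbhcfehlfabbifjkjhgalhbe' has length L = 38.
Number of overlapping n-grams = L - n + 1
Substituting: 38 - 3 + 1 = 36

36


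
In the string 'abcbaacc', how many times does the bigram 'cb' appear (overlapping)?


Scanning 'abcbaacc' for bigram 'cb':
  Position 0: 'ab' -> no
  Position 1: 'bc' -> no
  Position 2: 'cb' -> MATCH
  Position 3: 'ba' -> no
  Position 4: 'aa' -> no
  Position 5: 'ac' -> no
  Position 6: 'cc' -> no
Total matches: 1

1


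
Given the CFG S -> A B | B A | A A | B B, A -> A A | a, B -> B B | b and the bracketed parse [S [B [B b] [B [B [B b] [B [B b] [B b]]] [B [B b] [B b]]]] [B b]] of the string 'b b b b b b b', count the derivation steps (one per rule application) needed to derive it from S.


Every bracketed nonterminal node [X ...] in the tree is produced by exactly one rule application.
Reading the tree off as a leftmost derivation:
  Step 1: S  =>  B B   (applied S -> B B)
  Step 2: B B  =>  B B B   (applied B -> B B)
  Step 3: B B B  =>  b B B   (applied B -> b)
  Step 4: b B B  =>  b B B B   (applied B -> B B)
  Step 5: b B B B  =>  b B B B B   (applied B -> B B)
  Step 6: b B B B B  =>  b b B B B   (applied B -> b)
  Step 7: b b B B B  =>  b b B B B B   (applied B -> B B)
  Step 8: b b B B B B  =>  b b b B B B   (applied B -> b)
  Step 9: b b b B B B  =>  b b b b B B   (applied B -> b)
  Step 10: b b b b B B  =>  b b b b B B B   (applied B -> B B)
  Step 11: b b b b B B B  =>  b b b b b B B   (applied B -> b)
  Step 12: b b b b b B B  =>  b b b b b b B   (applied B -> b)
  Step 13: b b b b b b B  =>  b b b b b b b   (applied B -> b)
Final yield: b b b b b b b
Total rewrite steps: 13

13


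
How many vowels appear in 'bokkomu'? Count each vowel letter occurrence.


Scanning each character of 'bokkomu':
  Position 1: 'b' -> consonant (running count: 0)
  Position 2: 'o' -> vowel (running count: 1)
  Position 3: 'k' -> consonant (running count: 1)
  Position 4: 'k' -> consonant (running count: 1)
  Position 5: 'o' -> vowel (running count: 2)
  Position 6: 'm' -> consonant (running count: 2)
  Position 7: 'u' -> vowel (running count: 3)
Total vowels: 3

3


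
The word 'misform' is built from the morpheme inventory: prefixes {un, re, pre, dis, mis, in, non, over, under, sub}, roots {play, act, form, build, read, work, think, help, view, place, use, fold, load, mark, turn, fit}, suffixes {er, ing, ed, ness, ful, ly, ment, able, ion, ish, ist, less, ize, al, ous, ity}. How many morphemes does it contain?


Segmenting 'misform' against the inventory:
  'mis' -> prefix (morpheme 1)
  'form' -> root (morpheme 2)
Total morphemes: 2

2


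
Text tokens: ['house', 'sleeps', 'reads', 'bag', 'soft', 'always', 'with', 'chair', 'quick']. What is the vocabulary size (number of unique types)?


Listing all tokens and tracking unique types:
  Token 1: 'house' -> NEW (unique so far: 1)
  Token 2: 'sleeps' -> NEW (unique so far: 2)
  Token 3: 'reads' -> NEW (unique so far: 3)
  Token 4: 'bag' -> NEW (unique so far: 4)
  Token 5: 'soft' -> NEW (unique so far: 5)
  Token 6: 'always' -> NEW (unique so far: 6)
  Token 7: 'with' -> NEW (unique so far: 7)
  Token 8: 'chair' -> NEW (unique so far: 8)
  Token 9: 'quick' -> NEW (unique so far: 9)
Unique types: ('always', 'bag', 'chair', 'house', 'quick', 'reads', 'sleeps', 'soft', 'with')
Vocabulary size: 9

9


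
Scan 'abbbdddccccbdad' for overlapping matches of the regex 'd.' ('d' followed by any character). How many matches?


Pattern: d. means 'd' followed by any character.
Scanning 'abbbdddccccbdad' position-by-position:
  Pos 0: window 'ab' -> no
  Pos 1: window 'bb' -> no
  Pos 2: window 'bb' -> no
  Pos 3: window 'bd' -> no
  Pos 4: window 'dd' -> MATCH
  Pos 5: window 'dd' -> MATCH
  Pos 6: window 'dc' -> MATCH
  Pos 7: window 'cc' -> no
  Pos 8: window 'cc' -> no
  Pos 9: window 'cc' -> no
  Pos 10: window 'cb' -> no
  Pos 11: window 'bd' -> no
  Pos 12: window 'da' -> MATCH
  Pos 13: window 'ad' -> no
  Pos 14: window 'd' -> no
Total matches: 4

4


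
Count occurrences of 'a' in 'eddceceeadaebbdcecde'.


Scanning 'eddceceeadaebbdcecde' for 'a':
  Position 8: 'a' -> MATCH (count: 1)
  Position 10: 'a' -> MATCH (count: 2)
Total occurrences of 'a': 2

2


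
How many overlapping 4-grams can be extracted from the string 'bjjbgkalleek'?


String 'bjjbgkalleek' has length L = 12.
Number of overlapping n-grams = L - n + 1
Substituting: 12 - 4 + 1 = 9

9


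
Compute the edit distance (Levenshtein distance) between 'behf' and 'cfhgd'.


Building DP table for s1='behf' (len 4) and s2='cfhgd' (len 5):
       c  f  h  g  d
    0  1  2  3  4  5
  b 1  1  2  3  4  5
  e 2  2  2  3  4  5
  h 3  3  3  2  3  4
  f 4  4  3  3  3  4
Edit distance = dp[4][5] = 4

4


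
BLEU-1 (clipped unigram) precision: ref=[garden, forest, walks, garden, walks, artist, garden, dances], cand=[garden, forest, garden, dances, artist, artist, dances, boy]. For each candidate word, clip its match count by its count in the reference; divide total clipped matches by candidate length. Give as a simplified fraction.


Reference word counts: {'artist': 1, 'dances': 1, 'forest': 1, 'garden': 3, 'walks': 2}
Checking each candidate word (with clipping):
  'garden' -> in reference (ref count 3, used 1/3) -> match (matches: 1)
  'forest' -> in reference (ref count 1, used 1/1) -> match (matches: 2)
  'garden' -> in reference (ref count 3, used 2/3) -> match (matches: 3)
  'dances' -> in reference (ref count 1, used 1/1) -> match (matches: 4)
  'artist' -> in reference (ref count 1, used 1/1) -> match (matches: 5)
  'artist' -> ref count 1 already used up (1/1) -> clipped, no match (matches: 5)
  'dances' -> ref count 1 already used up (1/1) -> clipped, no match (matches: 5)
  'boy' -> not in reference -> no match (matches: 5)
Clipped matches: 5, Candidate length: 8
Precision = 5/8

5/8


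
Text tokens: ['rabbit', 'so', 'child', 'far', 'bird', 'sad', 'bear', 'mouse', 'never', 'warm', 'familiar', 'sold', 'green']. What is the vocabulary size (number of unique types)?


Listing all tokens and tracking unique types:
  Token 1: 'rabbit' -> NEW (unique so far: 1)
  Token 2: 'so' -> NEW (unique so far: 2)
  Token 3: 'child' -> NEW (unique so far: 3)
  Token 4: 'far' -> NEW (unique so far: 4)
  Token 5: 'bird' -> NEW (unique so far: 5)
  Token 6: 'sad' -> NEW (unique so far: 6)
  Token 7: 'bear' -> NEW (unique so far: 7)
  Token 8: 'mouse' -> NEW (unique so far: 8)
  Token 9: 'never' -> NEW (unique so far: 9)
  Token 10: 'warm' -> NEW (unique so far: 10)
  Token 11: 'familiar' -> NEW (unique so far: 11)
  Token 12: 'sold' -> NEW (unique so far: 12)
  Token 13: 'green' -> NEW (unique so far: 13)
Unique types: ('bear', 'bird', 'child', 'familiar', 'far', 'green', 'mouse', 'never', 'rabbit', 'sad', 'so', 'sold', 'warm')
Vocabulary size: 13

13


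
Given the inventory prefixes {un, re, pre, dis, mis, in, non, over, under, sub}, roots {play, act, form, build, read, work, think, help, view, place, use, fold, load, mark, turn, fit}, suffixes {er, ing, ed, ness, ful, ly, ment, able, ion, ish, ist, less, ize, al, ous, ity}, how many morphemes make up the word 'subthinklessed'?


Segmenting 'subthinklessed' against the inventory:
  'sub' -> prefix (morpheme 1)
  'think' -> root (morpheme 2)
  'less' -> suffix (morpheme 3)
  'ed' -> suffix (morpheme 4)
Total morphemes: 4

4


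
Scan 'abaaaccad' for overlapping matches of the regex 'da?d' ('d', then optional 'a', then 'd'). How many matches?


Pattern: da?d means 'd', then optional 'a', then 'd'.
Scanning 'abaaaccad' position-by-position:
  Pos 0: window 'aba' -> no
  Pos 1: window 'baa' -> no
  Pos 2: window 'aaa' -> no
  Pos 3: window 'aac' -> no
  Pos 4: window 'acc' -> no
  Pos 5: window 'cca' -> no
  Pos 6: window 'cad' -> no
  Pos 7: window 'ad' -> no
  Pos 8: window 'd' -> no
Total matches: 0

0


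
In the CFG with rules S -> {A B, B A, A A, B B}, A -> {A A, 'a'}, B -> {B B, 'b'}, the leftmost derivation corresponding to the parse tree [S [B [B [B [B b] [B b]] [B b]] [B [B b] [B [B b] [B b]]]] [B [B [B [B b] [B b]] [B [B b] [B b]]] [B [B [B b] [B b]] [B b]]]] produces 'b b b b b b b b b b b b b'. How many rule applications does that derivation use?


Every bracketed nonterminal node [X ...] in the tree is produced by exactly one rule application.
Reading the tree off as a leftmost derivation:
  Step 1: S  =>  B B   (applied S -> B B)
  Step 2: B B  =>  B B B   (applied B -> B B)
  Step 3: B B B  =>  B B B B   (applied B -> B B)
  Step 4: B B B B  =>  B B B B B   (applied B -> B B)
  Step 5: B B B B B  =>  b B B B B   (applied B -> b)
  Step 6: b B B B B  =>  b b B B B   (applied B -> b)
  Step 7: b b B B B  =>  b b b B B   (applied B -> b)
  Step 8: b b b B B  =>  b b b B B B   (applied B -> B B)
  Step 9: b b b B B B  =>  b b b b B B   (applied B -> b)
  Step 10: b b b b B B  =>  b b b b B B B   (applied B -> B B)
  Step 11: b b b b B B B  =>  b b b b b B B   (applied B -> b)
  Step 12: b b b b b B B  =>  b b b b b b B   (applied B -> b)
  Step 13: b b b b b b B  =>  b b b b b b B B   (applied B -> B B)
  Step 14: b b b b b b B B  =>  b b b b b b B B B   (applied B -> B B)
  Step 15: b b b b b b B B B  =>  b b b b b b B B B B   (applied B -> B B)
  Step 16: b b b b b b B B B B  =>  b b b b b b b B B B   (applied B -> b)
  Step 17: b b b b b b b B B B  =>  b b b b b b b b B B   (applied B -> b)
  Step 18: b b b b b b b b B B  =>  b b b b b b b b B B B   (applied B -> B B)
  Step 19: b b b b b b b b B B B  =>  b b b b b b b b b B B   (applied B -> b)
  Step 20: b b b b b b b b b B B  =>  b b b b b b b b b b B   (applied B -> b)
  Step 21: b b b b b b b b b b B  =>  b b b b b b b b b b B B   (applied B -> B B)
  Step 22: b b b b b b b b b b B B  =>  b b b b b b b b b b B B B   (applied B -> B B)
  Step 23: b b b b b b b b b b B B B  =>  b b b b b b b b b b b B B   (applied B -> b)
  Step 24: b b b b b b b b b b b B B  =>  b b b b b b b b b b b b B   (applied B -> b)
  Step 25: b b b b b b b b b b b b B  =>  b b b b b b b b b b b b b   (applied B -> b)
Final yield: b b b b b b b b b b b b b
Total rewrite steps: 25

25


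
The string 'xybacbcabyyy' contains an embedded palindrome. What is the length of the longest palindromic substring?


Scanning 'xybacbcabyyy' for palindromic substrings.
Substring at positions 1-9: 'ybacbcaby'.
Check: reverse('ybacbcaby') = 'ybacbcaby' -> palindrome confirmed.
Neighbouring characters ('x' / 'y') break symmetry, so it cannot extend further.
No longer palindromic substring exists; longest length = 9

9


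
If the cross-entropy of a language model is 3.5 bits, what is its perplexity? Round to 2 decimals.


Perplexity formula: PP = 2^H
H = 3.5
PP = 2^3.5
Decompose: 2^3.5 = 2^3 * 2^0.5 = 2^3 * sqrt(2)
2^3 = 8, sqrt(2) ~ 1.4142136
PP ~ 8 * 1.4142136 = 11.3137088
Rounded to 2 decimals: 11.31

11.31


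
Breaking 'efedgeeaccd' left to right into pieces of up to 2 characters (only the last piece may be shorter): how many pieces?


'efedgeeaccd' has 11 characters.
Chunking with max size 2:
  Chunk 1: 'ef' (positions 0-1)
  Chunk 2: 'ed' (positions 2-3)
  Chunk 3: 'ge' (positions 4-5)
  Chunk 4: 'ea' (positions 6-7)
  Chunk 5: 'cc' (positions 8-9)
  Chunk 6: 'd' (positions 10-10)
Total chunks: ceil(11 / 2) = 6

6


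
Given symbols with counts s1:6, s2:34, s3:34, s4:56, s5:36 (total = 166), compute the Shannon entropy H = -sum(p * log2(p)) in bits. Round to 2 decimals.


Computing entropy H = -sum(p_i * log2(p_i)):
  s1: p = 6/166 = 0.0361, -p*log2(p) = 0.1731
  s2: p = 34/166 = 0.2048, -p*log2(p) = 0.4685
  s3: p = 34/166 = 0.2048, -p*log2(p) = 0.4685
  s4: p = 56/166 = 0.3373, -p*log2(p) = 0.5289
  s5: p = 36/166 = 0.2169, -p*log2(p) = 0.4782
H = sum of terms = 2.1172
Rounded to 2 decimals: 2.12

2.12


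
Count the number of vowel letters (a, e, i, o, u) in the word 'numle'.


Scanning each character of 'numle':
  Position 1: 'n' -> consonant (running count: 0)
  Position 2: 'u' -> vowel (running count: 1)
  Position 3: 'm' -> consonant (running count: 1)
  Position 4: 'l' -> consonant (running count: 1)
  Position 5: 'e' -> vowel (running count: 2)
Total vowels: 2

2


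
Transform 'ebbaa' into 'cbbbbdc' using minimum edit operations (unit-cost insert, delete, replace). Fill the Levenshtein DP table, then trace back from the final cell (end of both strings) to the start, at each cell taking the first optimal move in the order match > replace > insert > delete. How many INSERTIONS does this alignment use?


Edit distance = 5. Backtracking from cell (5, 7) with preference match > replace > insert > delete,
then listing the resulting alignment 'ebbaa' -> 'cbbbbdc' left to right:
  Step 1: insert 'c' [insertion #1]
  Step 2: insert 'b' [insertion #2]
  Step 3: replace e->b
  Step 4: keep 'b'
  Step 5: keep 'b'
  Step 6: replace a->d
  Step 7: replace a->c
Total insertions: 2

2
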